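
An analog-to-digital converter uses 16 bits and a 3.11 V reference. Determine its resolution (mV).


The resolution (LSB) of an ADC is Vref / 2^n.
LSB = 3.11 / 2^16
LSB = 3.11 / 65536
LSB = 4.745e-05 V = 0.04745483 mV

0.04745483 mV


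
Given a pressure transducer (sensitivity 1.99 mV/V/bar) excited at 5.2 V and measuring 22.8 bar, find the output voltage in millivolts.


Output = sensitivity * Vex * P.
Vout = 1.99 * 5.2 * 22.8
Vout = 10.348 * 22.8
Vout = 235.93 mV

235.93 mV


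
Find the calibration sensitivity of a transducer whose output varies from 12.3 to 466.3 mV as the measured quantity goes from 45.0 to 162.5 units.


Sensitivity = (y2 - y1) / (x2 - x1).
S = (466.3 - 12.3) / (162.5 - 45.0)
S = 454.0 / 117.5
S = 3.8638 mV/unit

3.8638 mV/unit


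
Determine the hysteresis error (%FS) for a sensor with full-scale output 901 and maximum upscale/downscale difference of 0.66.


Hysteresis = (max difference / full scale) * 100%.
H = (0.66 / 901) * 100
H = 0.073 %FS

0.073 %FS


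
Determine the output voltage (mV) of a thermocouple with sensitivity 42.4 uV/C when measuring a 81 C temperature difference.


The thermocouple output V = sensitivity * dT.
V = 42.4 uV/C * 81 C
V = 3434.4 uV
V = 3.434 mV

3.434 mV


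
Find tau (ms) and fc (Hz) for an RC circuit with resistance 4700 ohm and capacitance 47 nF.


Time constant: tau = R * C.
tau = 4700 * 4.70e-08 = 0.0002209 s
tau = 0.2209 ms
Cutoff frequency: fc = 1 / (2*pi*R*C).
fc = 1 / (2*pi*0.0002209) = 720.48 Hz

tau = 0.2209 ms, fc = 720.48 Hz


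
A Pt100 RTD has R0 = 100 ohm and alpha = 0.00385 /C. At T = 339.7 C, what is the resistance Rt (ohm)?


The RTD equation: Rt = R0 * (1 + alpha * T).
Rt = 100 * (1 + 0.00385 * 339.7)
Rt = 100 * (1 + 1.307845)
Rt = 100 * 2.307845
Rt = 230.784 ohm

230.784 ohm


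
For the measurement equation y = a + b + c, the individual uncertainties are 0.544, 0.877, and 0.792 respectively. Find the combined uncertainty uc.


For a sum of independent quantities, uc = sqrt(u1^2 + u2^2 + u3^2).
uc = sqrt(0.544^2 + 0.877^2 + 0.792^2)
uc = sqrt(0.295936 + 0.769129 + 0.627264)
uc = 1.3009

1.3009


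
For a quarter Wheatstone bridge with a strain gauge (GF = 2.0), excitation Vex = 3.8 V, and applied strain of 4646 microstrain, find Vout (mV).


Quarter bridge output: Vout = (GF * epsilon * Vex) / 4.
Vout = (2.0 * 4646e-6 * 3.8) / 4
Vout = 0.0353096 / 4 V
Vout = 0.0088274 V = 8.8274 mV

8.8274 mV


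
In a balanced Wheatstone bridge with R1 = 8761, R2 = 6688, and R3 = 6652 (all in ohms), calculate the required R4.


At balance: R1*R4 = R2*R3, so R4 = R2*R3/R1.
R4 = 6688 * 6652 / 8761
R4 = 44488576 / 8761
R4 = 5078.02 ohm

5078.02 ohm


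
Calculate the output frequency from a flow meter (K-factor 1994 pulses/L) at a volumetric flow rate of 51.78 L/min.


Frequency = K * Q / 60 (converting L/min to L/s).
f = 1994 * 51.78 / 60
f = 103249.32 / 60
f = 1720.82 Hz

1720.82 Hz


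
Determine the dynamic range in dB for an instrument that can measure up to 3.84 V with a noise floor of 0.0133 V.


Dynamic range = 20 * log10(Vmax / Vnoise).
DR = 20 * log10(3.84 / 0.0133)
DR = 20 * log10(288.72)
DR = 49.21 dB

49.21 dB


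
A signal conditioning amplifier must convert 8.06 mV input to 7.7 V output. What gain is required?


Gain = Vout / Vin (converting to same units).
G = 7.7 V / 8.06 mV
G = 7700.0 mV / 8.06 mV
G = 955.33

955.33


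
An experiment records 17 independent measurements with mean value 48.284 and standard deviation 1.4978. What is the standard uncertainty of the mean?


The standard uncertainty for Type A evaluation is u = s / sqrt(n).
u = 1.4978 / sqrt(17)
u = 1.4978 / 4.1231
u = 0.3633

0.3633


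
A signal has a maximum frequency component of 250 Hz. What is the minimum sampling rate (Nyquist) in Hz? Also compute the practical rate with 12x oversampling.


By Nyquist theorem, fs_min = 2 * fmax.
fs_min = 2 * 250 = 500 Hz
Practical rate = 12 * fs_min = 12 * 500 = 6000 Hz

fs_min = 500 Hz, fs_practical = 6000 Hz


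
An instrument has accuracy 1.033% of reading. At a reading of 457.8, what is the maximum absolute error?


Absolute error = (accuracy% / 100) * reading.
Error = (1.033 / 100) * 457.8
Error = 0.01033 * 457.8
Error = 4.7291

4.7291


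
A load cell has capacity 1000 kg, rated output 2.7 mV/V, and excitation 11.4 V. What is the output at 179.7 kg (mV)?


Vout = rated_output * Vex * (load / capacity).
Vout = 2.7 * 11.4 * (179.7 / 1000)
Vout = 2.7 * 11.4 * 0.1797
Vout = 5.531 mV

5.531 mV


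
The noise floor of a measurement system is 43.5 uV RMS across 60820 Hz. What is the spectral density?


Noise spectral density = Vrms / sqrt(BW).
NSD = 43.5 / sqrt(60820)
NSD = 43.5 / 246.6171
NSD = 0.1764 uV/sqrt(Hz)

0.1764 uV/sqrt(Hz)


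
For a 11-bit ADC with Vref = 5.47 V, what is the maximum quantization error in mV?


The maximum quantization error is +/- LSB/2.
LSB = Vref / 2^n = 5.47 / 2048 = 0.0026709 V
Max error = LSB / 2 = 0.0026709 / 2 = 0.00133545 V
Max error = 1.3354 mV

1.3354 mV


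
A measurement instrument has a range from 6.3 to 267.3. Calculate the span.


Span = upper range - lower range.
Span = 267.3 - (6.3)
Span = 261.0

261.0


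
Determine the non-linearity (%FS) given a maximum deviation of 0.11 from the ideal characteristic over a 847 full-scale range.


Linearity error = (max deviation / full scale) * 100%.
Linearity = (0.11 / 847) * 100
Linearity = 0.013 %FS

0.013 %FS


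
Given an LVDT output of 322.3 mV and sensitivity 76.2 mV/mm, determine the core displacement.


Displacement = Vout / sensitivity.
d = 322.3 / 76.2
d = 4.23 mm

4.23 mm


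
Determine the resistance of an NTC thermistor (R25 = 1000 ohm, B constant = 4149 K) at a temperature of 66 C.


NTC thermistor equation: Rt = R25 * exp(B * (1/T - 1/T25)).
T in Kelvin: 339.15 K, T25 = 298.15 K
1/T - 1/T25 = 1/339.15 - 1/298.15 = -0.00040547
B * (1/T - 1/T25) = 4149 * -0.00040547 = -1.6823
Rt = 1000 * exp(-1.6823) = 185.9 ohm

185.9 ohm


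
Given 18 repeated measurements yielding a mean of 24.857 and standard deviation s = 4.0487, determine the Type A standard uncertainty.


The standard uncertainty for Type A evaluation is u = s / sqrt(n).
u = 4.0487 / sqrt(18)
u = 4.0487 / 4.2426
u = 0.9543

0.9543


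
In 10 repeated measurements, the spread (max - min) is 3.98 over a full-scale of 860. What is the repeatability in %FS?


Repeatability = (spread / full scale) * 100%.
R = (3.98 / 860) * 100
R = 0.463 %FS

0.463 %FS


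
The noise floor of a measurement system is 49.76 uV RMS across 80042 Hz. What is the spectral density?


Noise spectral density = Vrms / sqrt(BW).
NSD = 49.76 / sqrt(80042)
NSD = 49.76 / 282.9169
NSD = 0.1759 uV/sqrt(Hz)

0.1759 uV/sqrt(Hz)


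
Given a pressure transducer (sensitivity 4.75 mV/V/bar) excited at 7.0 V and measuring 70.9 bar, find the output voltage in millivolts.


Output = sensitivity * Vex * P.
Vout = 4.75 * 7.0 * 70.9
Vout = 33.25 * 70.9
Vout = 2357.43 mV

2357.43 mV


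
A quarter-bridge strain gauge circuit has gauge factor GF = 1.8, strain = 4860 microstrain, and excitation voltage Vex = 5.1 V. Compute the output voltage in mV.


Quarter bridge output: Vout = (GF * epsilon * Vex) / 4.
Vout = (1.8 * 4860e-6 * 5.1) / 4
Vout = 0.0446148 / 4 V
Vout = 0.0111537 V = 11.1537 mV

11.1537 mV


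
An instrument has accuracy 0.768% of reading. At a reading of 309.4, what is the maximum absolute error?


Absolute error = (accuracy% / 100) * reading.
Error = (0.768 / 100) * 309.4
Error = 0.00768 * 309.4
Error = 2.3762

2.3762


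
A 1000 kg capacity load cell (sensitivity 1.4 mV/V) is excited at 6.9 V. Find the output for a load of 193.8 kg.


Vout = rated_output * Vex * (load / capacity).
Vout = 1.4 * 6.9 * (193.8 / 1000)
Vout = 1.4 * 6.9 * 0.1938
Vout = 1.872 mV

1.872 mV


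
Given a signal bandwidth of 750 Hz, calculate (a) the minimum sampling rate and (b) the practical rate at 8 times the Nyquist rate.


By Nyquist theorem, fs_min = 2 * fmax.
fs_min = 2 * 750 = 1500 Hz
Practical rate = 8 * fs_min = 8 * 1500 = 12000 Hz

fs_min = 1500 Hz, fs_practical = 12000 Hz


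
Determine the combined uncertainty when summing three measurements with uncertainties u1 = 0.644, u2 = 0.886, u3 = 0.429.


For a sum of independent quantities, uc = sqrt(u1^2 + u2^2 + u3^2).
uc = sqrt(0.644^2 + 0.886^2 + 0.429^2)
uc = sqrt(0.414736 + 0.784996 + 0.184041)
uc = 1.1763

1.1763


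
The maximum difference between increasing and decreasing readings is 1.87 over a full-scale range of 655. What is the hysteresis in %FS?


Hysteresis = (max difference / full scale) * 100%.
H = (1.87 / 655) * 100
H = 0.285 %FS

0.285 %FS


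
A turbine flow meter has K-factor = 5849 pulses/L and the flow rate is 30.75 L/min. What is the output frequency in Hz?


Frequency = K * Q / 60 (converting L/min to L/s).
f = 5849 * 30.75 / 60
f = 179856.75 / 60
f = 2997.61 Hz

2997.61 Hz


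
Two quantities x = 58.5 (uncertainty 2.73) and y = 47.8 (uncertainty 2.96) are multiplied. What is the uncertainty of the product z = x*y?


For a product z = x*y, the relative uncertainty is:
uz/z = sqrt((ux/x)^2 + (uy/y)^2)
Relative uncertainties: ux/x = 2.73/58.5 = 0.046667
uy/y = 2.96/47.8 = 0.061925
z = 58.5 * 47.8 = 2796.3
uz = 2796.3 * sqrt(0.046667^2 + 0.061925^2) = 216.825

216.825


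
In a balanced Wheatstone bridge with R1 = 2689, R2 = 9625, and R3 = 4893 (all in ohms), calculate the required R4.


At balance: R1*R4 = R2*R3, so R4 = R2*R3/R1.
R4 = 9625 * 4893 / 2689
R4 = 47095125 / 2689
R4 = 17513.99 ohm

17513.99 ohm


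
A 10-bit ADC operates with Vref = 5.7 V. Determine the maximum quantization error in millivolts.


The maximum quantization error is +/- LSB/2.
LSB = Vref / 2^n = 5.7 / 1024 = 0.00556641 V
Max error = LSB / 2 = 0.00556641 / 2 = 0.0027832 V
Max error = 2.7832 mV

2.7832 mV


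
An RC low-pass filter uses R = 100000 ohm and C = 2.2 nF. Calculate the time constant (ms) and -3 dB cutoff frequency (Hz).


Time constant: tau = R * C.
tau = 100000 * 2.20e-09 = 0.00022 s
tau = 0.22 ms
Cutoff frequency: fc = 1 / (2*pi*R*C).
fc = 1 / (2*pi*0.00022) = 723.43 Hz

tau = 0.22 ms, fc = 723.43 Hz


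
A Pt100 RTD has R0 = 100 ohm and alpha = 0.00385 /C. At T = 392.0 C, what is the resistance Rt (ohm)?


The RTD equation: Rt = R0 * (1 + alpha * T).
Rt = 100 * (1 + 0.00385 * 392.0)
Rt = 100 * (1 + 1.5092)
Rt = 100 * 2.5092
Rt = 250.92 ohm

250.92 ohm


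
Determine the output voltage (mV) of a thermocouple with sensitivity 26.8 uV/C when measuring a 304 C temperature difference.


The thermocouple output V = sensitivity * dT.
V = 26.8 uV/C * 304 C
V = 8147.2 uV
V = 8.147 mV

8.147 mV


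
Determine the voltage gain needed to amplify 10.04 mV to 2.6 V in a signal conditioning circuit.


Gain = Vout / Vin (converting to same units).
G = 2.6 V / 10.04 mV
G = 2600.0 mV / 10.04 mV
G = 258.96

258.96


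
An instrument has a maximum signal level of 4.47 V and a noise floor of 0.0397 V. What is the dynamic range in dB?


Dynamic range = 20 * log10(Vmax / Vnoise).
DR = 20 * log10(4.47 / 0.0397)
DR = 20 * log10(112.59)
DR = 41.03 dB

41.03 dB


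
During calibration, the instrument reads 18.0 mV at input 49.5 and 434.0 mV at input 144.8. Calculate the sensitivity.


Sensitivity = (y2 - y1) / (x2 - x1).
S = (434.0 - 18.0) / (144.8 - 49.5)
S = 416.0 / 95.3
S = 4.3652 mV/unit

4.3652 mV/unit


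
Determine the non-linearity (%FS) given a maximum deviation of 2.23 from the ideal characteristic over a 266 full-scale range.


Linearity error = (max deviation / full scale) * 100%.
Linearity = (2.23 / 266) * 100
Linearity = 0.838 %FS

0.838 %FS


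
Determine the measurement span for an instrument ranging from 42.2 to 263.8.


Span = upper range - lower range.
Span = 263.8 - (42.2)
Span = 221.6

221.6


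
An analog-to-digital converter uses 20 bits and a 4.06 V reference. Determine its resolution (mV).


The resolution (LSB) of an ADC is Vref / 2^n.
LSB = 4.06 / 2^20
LSB = 4.06 / 1048576
LSB = 3.87e-06 V = 0.00387192 mV

0.00387192 mV


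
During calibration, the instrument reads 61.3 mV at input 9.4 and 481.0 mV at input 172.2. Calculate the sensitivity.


Sensitivity = (y2 - y1) / (x2 - x1).
S = (481.0 - 61.3) / (172.2 - 9.4)
S = 419.7 / 162.8
S = 2.578 mV/unit

2.578 mV/unit


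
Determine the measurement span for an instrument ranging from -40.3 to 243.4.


Span = upper range - lower range.
Span = 243.4 - (-40.3)
Span = 283.7

283.7


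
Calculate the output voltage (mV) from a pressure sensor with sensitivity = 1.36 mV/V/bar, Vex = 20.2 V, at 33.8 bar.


Output = sensitivity * Vex * P.
Vout = 1.36 * 20.2 * 33.8
Vout = 27.472 * 33.8
Vout = 928.55 mV

928.55 mV


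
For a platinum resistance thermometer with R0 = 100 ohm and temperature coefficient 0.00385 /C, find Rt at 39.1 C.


The RTD equation: Rt = R0 * (1 + alpha * T).
Rt = 100 * (1 + 0.00385 * 39.1)
Rt = 100 * (1 + 0.150535)
Rt = 100 * 1.150535
Rt = 115.054 ohm

115.054 ohm


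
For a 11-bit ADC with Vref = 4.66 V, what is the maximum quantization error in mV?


The maximum quantization error is +/- LSB/2.
LSB = Vref / 2^n = 4.66 / 2048 = 0.00227539 V
Max error = LSB / 2 = 0.00227539 / 2 = 0.0011377 V
Max error = 1.1377 mV

1.1377 mV


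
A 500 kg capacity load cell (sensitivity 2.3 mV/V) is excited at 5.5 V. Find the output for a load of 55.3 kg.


Vout = rated_output * Vex * (load / capacity).
Vout = 2.3 * 5.5 * (55.3 / 500)
Vout = 2.3 * 5.5 * 0.1106
Vout = 1.399 mV

1.399 mV


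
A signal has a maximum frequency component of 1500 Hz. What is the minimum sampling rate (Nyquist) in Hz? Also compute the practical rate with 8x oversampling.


By Nyquist theorem, fs_min = 2 * fmax.
fs_min = 2 * 1500 = 3000 Hz
Practical rate = 8 * fs_min = 8 * 3000 = 24000 Hz

fs_min = 3000 Hz, fs_practical = 24000 Hz


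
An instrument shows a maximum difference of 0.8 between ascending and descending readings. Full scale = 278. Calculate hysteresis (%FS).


Hysteresis = (max difference / full scale) * 100%.
H = (0.8 / 278) * 100
H = 0.288 %FS

0.288 %FS


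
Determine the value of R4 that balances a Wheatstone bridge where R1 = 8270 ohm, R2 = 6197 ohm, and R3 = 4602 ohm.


At balance: R1*R4 = R2*R3, so R4 = R2*R3/R1.
R4 = 6197 * 4602 / 8270
R4 = 28518594 / 8270
R4 = 3448.44 ohm

3448.44 ohm


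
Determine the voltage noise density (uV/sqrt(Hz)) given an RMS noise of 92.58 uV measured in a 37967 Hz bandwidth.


Noise spectral density = Vrms / sqrt(BW).
NSD = 92.58 / sqrt(37967)
NSD = 92.58 / 194.8512
NSD = 0.4751 uV/sqrt(Hz)

0.4751 uV/sqrt(Hz)


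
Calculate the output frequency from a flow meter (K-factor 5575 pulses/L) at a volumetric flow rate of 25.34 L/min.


Frequency = K * Q / 60 (converting L/min to L/s).
f = 5575 * 25.34 / 60
f = 141270.5 / 60
f = 2354.51 Hz

2354.51 Hz


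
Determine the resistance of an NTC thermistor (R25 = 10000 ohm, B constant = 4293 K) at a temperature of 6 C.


NTC thermistor equation: Rt = R25 * exp(B * (1/T - 1/T25)).
T in Kelvin: 279.15 K, T25 = 298.15 K
1/T - 1/T25 = 1/279.15 - 1/298.15 = 0.00022829
B * (1/T - 1/T25) = 4293 * 0.00022829 = 0.98
Rt = 10000 * exp(0.98) = 26645.5 ohm

26645.5 ohm


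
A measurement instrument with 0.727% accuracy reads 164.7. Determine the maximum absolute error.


Absolute error = (accuracy% / 100) * reading.
Error = (0.727 / 100) * 164.7
Error = 0.00727 * 164.7
Error = 1.1974

1.1974


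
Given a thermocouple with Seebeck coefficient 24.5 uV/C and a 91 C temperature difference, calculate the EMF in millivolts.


The thermocouple output V = sensitivity * dT.
V = 24.5 uV/C * 91 C
V = 2229.5 uV
V = 2.229 mV

2.229 mV


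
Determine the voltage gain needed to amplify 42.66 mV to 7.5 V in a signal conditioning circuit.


Gain = Vout / Vin (converting to same units).
G = 7.5 V / 42.66 mV
G = 7500.0 mV / 42.66 mV
G = 175.81

175.81


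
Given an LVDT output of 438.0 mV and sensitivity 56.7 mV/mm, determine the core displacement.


Displacement = Vout / sensitivity.
d = 438.0 / 56.7
d = 7.725 mm

7.725 mm


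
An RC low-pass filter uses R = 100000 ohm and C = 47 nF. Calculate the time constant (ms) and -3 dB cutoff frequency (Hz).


Time constant: tau = R * C.
tau = 100000 * 4.70e-08 = 0.0047 s
tau = 4.7 ms
Cutoff frequency: fc = 1 / (2*pi*R*C).
fc = 1 / (2*pi*0.0047) = 33.86 Hz

tau = 4.7 ms, fc = 33.86 Hz


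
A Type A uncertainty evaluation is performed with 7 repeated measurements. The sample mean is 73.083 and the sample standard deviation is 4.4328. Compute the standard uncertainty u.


The standard uncertainty for Type A evaluation is u = s / sqrt(n).
u = 4.4328 / sqrt(7)
u = 4.4328 / 2.6458
u = 1.6754

1.6754


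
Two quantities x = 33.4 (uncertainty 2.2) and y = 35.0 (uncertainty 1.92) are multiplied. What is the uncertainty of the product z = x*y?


For a product z = x*y, the relative uncertainty is:
uz/z = sqrt((ux/x)^2 + (uy/y)^2)
Relative uncertainties: ux/x = 2.2/33.4 = 0.065868
uy/y = 1.92/35.0 = 0.054857
z = 33.4 * 35.0 = 1169.0
uz = 1169.0 * sqrt(0.065868^2 + 0.054857^2) = 100.207

100.207


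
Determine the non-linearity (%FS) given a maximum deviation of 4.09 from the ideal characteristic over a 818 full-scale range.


Linearity error = (max deviation / full scale) * 100%.
Linearity = (4.09 / 818) * 100
Linearity = 0.5 %FS

0.5 %FS


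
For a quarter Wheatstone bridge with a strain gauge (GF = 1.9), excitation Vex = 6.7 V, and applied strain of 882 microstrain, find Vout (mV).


Quarter bridge output: Vout = (GF * epsilon * Vex) / 4.
Vout = (1.9 * 882e-6 * 6.7) / 4
Vout = 0.01122786 / 4 V
Vout = 0.00280696 V = 2.807 mV

2.807 mV


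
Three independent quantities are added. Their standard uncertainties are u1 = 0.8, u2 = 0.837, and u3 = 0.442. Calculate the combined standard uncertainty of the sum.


For a sum of independent quantities, uc = sqrt(u1^2 + u2^2 + u3^2).
uc = sqrt(0.8^2 + 0.837^2 + 0.442^2)
uc = sqrt(0.64 + 0.700569 + 0.195364)
uc = 1.2393

1.2393


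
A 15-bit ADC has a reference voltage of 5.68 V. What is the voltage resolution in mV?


The resolution (LSB) of an ADC is Vref / 2^n.
LSB = 5.68 / 2^15
LSB = 5.68 / 32768
LSB = 0.00017334 V = 0.17333984 mV

0.17333984 mV


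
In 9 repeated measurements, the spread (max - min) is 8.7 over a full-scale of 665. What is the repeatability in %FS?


Repeatability = (spread / full scale) * 100%.
R = (8.7 / 665) * 100
R = 1.308 %FS

1.308 %FS


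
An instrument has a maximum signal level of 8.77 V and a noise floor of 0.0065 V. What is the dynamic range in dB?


Dynamic range = 20 * log10(Vmax / Vnoise).
DR = 20 * log10(8.77 / 0.0065)
DR = 20 * log10(1349.23)
DR = 62.6 dB

62.6 dB


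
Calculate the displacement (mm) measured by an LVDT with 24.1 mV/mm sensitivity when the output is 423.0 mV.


Displacement = Vout / sensitivity.
d = 423.0 / 24.1
d = 17.552 mm

17.552 mm


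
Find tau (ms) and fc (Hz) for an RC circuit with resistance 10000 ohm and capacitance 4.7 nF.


Time constant: tau = R * C.
tau = 10000 * 4.70e-09 = 4.7e-05 s
tau = 0.047 ms
Cutoff frequency: fc = 1 / (2*pi*R*C).
fc = 1 / (2*pi*4.7e-05) = 3386.28 Hz

tau = 0.047 ms, fc = 3386.28 Hz


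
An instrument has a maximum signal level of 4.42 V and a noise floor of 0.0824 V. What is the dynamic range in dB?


Dynamic range = 20 * log10(Vmax / Vnoise).
DR = 20 * log10(4.42 / 0.0824)
DR = 20 * log10(53.64)
DR = 34.59 dB

34.59 dB


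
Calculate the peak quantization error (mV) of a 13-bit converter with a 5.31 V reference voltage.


The maximum quantization error is +/- LSB/2.
LSB = Vref / 2^n = 5.31 / 8192 = 0.00064819 V
Max error = LSB / 2 = 0.00064819 / 2 = 0.0003241 V
Max error = 0.3241 mV

0.3241 mV


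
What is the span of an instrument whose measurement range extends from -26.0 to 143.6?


Span = upper range - lower range.
Span = 143.6 - (-26.0)
Span = 169.6

169.6


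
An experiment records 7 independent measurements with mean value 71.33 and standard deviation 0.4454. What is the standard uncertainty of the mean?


The standard uncertainty for Type A evaluation is u = s / sqrt(n).
u = 0.4454 / sqrt(7)
u = 0.4454 / 2.6458
u = 0.1683

0.1683


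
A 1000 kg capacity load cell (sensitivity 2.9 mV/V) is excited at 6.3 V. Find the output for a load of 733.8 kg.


Vout = rated_output * Vex * (load / capacity).
Vout = 2.9 * 6.3 * (733.8 / 1000)
Vout = 2.9 * 6.3 * 0.7338
Vout = 13.407 mV

13.407 mV


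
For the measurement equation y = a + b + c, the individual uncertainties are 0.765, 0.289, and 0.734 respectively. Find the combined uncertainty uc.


For a sum of independent quantities, uc = sqrt(u1^2 + u2^2 + u3^2).
uc = sqrt(0.765^2 + 0.289^2 + 0.734^2)
uc = sqrt(0.585225 + 0.083521 + 0.538756)
uc = 1.0989

1.0989


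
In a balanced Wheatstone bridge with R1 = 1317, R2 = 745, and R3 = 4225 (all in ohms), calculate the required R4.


At balance: R1*R4 = R2*R3, so R4 = R2*R3/R1.
R4 = 745 * 4225 / 1317
R4 = 3147625 / 1317
R4 = 2390.0 ohm

2390.0 ohm


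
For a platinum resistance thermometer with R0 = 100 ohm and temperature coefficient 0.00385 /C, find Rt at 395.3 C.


The RTD equation: Rt = R0 * (1 + alpha * T).
Rt = 100 * (1 + 0.00385 * 395.3)
Rt = 100 * (1 + 1.521905)
Rt = 100 * 2.521905
Rt = 252.191 ohm

252.191 ohm


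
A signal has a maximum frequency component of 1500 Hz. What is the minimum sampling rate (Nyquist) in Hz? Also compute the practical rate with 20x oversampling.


By Nyquist theorem, fs_min = 2 * fmax.
fs_min = 2 * 1500 = 3000 Hz
Practical rate = 20 * fs_min = 20 * 3000 = 60000 Hz

fs_min = 3000 Hz, fs_practical = 60000 Hz


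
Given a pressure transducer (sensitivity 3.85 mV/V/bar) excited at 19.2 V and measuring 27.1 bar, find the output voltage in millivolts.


Output = sensitivity * Vex * P.
Vout = 3.85 * 19.2 * 27.1
Vout = 73.92 * 27.1
Vout = 2003.23 mV

2003.23 mV


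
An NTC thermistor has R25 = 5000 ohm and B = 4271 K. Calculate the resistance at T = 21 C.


NTC thermistor equation: Rt = R25 * exp(B * (1/T - 1/T25)).
T in Kelvin: 294.15 K, T25 = 298.15 K
1/T - 1/T25 = 1/294.15 - 1/298.15 = 4.561e-05
B * (1/T - 1/T25) = 4271 * 4.561e-05 = 0.1948
Rt = 5000 * exp(0.1948) = 6075.3 ohm

6075.3 ohm


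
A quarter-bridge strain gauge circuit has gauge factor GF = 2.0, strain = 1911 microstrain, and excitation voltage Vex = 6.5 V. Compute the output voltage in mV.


Quarter bridge output: Vout = (GF * epsilon * Vex) / 4.
Vout = (2.0 * 1911e-6 * 6.5) / 4
Vout = 0.024843 / 4 V
Vout = 0.00621075 V = 6.2107 mV

6.2107 mV


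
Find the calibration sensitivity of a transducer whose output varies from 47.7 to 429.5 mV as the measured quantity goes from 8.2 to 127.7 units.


Sensitivity = (y2 - y1) / (x2 - x1).
S = (429.5 - 47.7) / (127.7 - 8.2)
S = 381.8 / 119.5
S = 3.195 mV/unit

3.195 mV/unit


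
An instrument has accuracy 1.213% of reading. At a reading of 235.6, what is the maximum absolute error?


Absolute error = (accuracy% / 100) * reading.
Error = (1.213 / 100) * 235.6
Error = 0.01213 * 235.6
Error = 2.8578

2.8578


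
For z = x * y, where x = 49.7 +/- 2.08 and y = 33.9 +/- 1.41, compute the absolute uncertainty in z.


For a product z = x*y, the relative uncertainty is:
uz/z = sqrt((ux/x)^2 + (uy/y)^2)
Relative uncertainties: ux/x = 2.08/49.7 = 0.041851
uy/y = 1.41/33.9 = 0.041593
z = 49.7 * 33.9 = 1684.8
uz = 1684.8 * sqrt(0.041851^2 + 0.041593^2) = 99.412

99.412


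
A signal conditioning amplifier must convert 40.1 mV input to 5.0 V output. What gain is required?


Gain = Vout / Vin (converting to same units).
G = 5.0 V / 40.1 mV
G = 5000.0 mV / 40.1 mV
G = 124.69

124.69


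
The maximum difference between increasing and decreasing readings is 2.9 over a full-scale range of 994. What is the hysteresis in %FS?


Hysteresis = (max difference / full scale) * 100%.
H = (2.9 / 994) * 100
H = 0.292 %FS

0.292 %FS


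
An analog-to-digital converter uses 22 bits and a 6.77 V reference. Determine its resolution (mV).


The resolution (LSB) of an ADC is Vref / 2^n.
LSB = 6.77 / 2^22
LSB = 6.77 / 4194304
LSB = 1.61e-06 V = 0.00161409 mV

0.00161409 mV


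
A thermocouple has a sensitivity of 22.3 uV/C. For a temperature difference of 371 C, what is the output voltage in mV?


The thermocouple output V = sensitivity * dT.
V = 22.3 uV/C * 371 C
V = 8273.3 uV
V = 8.273 mV

8.273 mV


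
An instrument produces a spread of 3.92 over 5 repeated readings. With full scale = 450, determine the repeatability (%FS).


Repeatability = (spread / full scale) * 100%.
R = (3.92 / 450) * 100
R = 0.871 %FS

0.871 %FS


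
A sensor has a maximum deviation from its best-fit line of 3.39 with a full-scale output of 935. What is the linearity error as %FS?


Linearity error = (max deviation / full scale) * 100%.
Linearity = (3.39 / 935) * 100
Linearity = 0.363 %FS

0.363 %FS


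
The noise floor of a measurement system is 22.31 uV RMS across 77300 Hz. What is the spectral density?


Noise spectral density = Vrms / sqrt(BW).
NSD = 22.31 / sqrt(77300)
NSD = 22.31 / 278.0288
NSD = 0.0802 uV/sqrt(Hz)

0.0802 uV/sqrt(Hz)


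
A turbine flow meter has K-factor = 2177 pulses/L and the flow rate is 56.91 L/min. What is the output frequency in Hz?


Frequency = K * Q / 60 (converting L/min to L/s).
f = 2177 * 56.91 / 60
f = 123893.07 / 60
f = 2064.88 Hz

2064.88 Hz


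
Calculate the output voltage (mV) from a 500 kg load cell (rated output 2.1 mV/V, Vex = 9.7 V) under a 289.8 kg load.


Vout = rated_output * Vex * (load / capacity).
Vout = 2.1 * 9.7 * (289.8 / 500)
Vout = 2.1 * 9.7 * 0.5796
Vout = 11.806 mV

11.806 mV


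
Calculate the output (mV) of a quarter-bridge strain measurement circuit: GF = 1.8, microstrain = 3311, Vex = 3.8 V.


Quarter bridge output: Vout = (GF * epsilon * Vex) / 4.
Vout = (1.8 * 3311e-6 * 3.8) / 4
Vout = 0.02264724 / 4 V
Vout = 0.00566181 V = 5.6618 mV

5.6618 mV


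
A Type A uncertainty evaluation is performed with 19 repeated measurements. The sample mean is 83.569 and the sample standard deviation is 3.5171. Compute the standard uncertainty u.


The standard uncertainty for Type A evaluation is u = s / sqrt(n).
u = 3.5171 / sqrt(19)
u = 3.5171 / 4.3589
u = 0.8069

0.8069


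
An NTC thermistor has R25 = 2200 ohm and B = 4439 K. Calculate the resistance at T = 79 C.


NTC thermistor equation: Rt = R25 * exp(B * (1/T - 1/T25)).
T in Kelvin: 352.15 K, T25 = 298.15 K
1/T - 1/T25 = 1/352.15 - 1/298.15 = -0.00051432
B * (1/T - 1/T25) = 4439 * -0.00051432 = -2.2831
Rt = 2200 * exp(-2.2831) = 224.3 ohm

224.3 ohm


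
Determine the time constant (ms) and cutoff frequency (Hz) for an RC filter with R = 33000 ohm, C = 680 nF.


Time constant: tau = R * C.
tau = 33000 * 6.80e-07 = 0.02244 s
tau = 22.44 ms
Cutoff frequency: fc = 1 / (2*pi*R*C).
fc = 1 / (2*pi*0.02244) = 7.09 Hz

tau = 22.44 ms, fc = 7.09 Hz


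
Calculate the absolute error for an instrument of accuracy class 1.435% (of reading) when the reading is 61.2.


Absolute error = (accuracy% / 100) * reading.
Error = (1.435 / 100) * 61.2
Error = 0.01435 * 61.2
Error = 0.8782

0.8782


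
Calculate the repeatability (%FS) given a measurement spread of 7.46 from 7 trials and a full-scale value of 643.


Repeatability = (spread / full scale) * 100%.
R = (7.46 / 643) * 100
R = 1.16 %FS

1.16 %FS


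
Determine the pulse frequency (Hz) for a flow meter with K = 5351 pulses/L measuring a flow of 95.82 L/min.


Frequency = K * Q / 60 (converting L/min to L/s).
f = 5351 * 95.82 / 60
f = 512732.82 / 60
f = 8545.55 Hz

8545.55 Hz


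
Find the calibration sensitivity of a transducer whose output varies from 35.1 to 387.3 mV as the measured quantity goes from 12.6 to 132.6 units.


Sensitivity = (y2 - y1) / (x2 - x1).
S = (387.3 - 35.1) / (132.6 - 12.6)
S = 352.2 / 120.0
S = 2.935 mV/unit

2.935 mV/unit


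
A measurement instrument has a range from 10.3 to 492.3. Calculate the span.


Span = upper range - lower range.
Span = 492.3 - (10.3)
Span = 482.0

482.0


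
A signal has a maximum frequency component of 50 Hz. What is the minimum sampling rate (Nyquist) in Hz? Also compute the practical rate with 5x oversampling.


By Nyquist theorem, fs_min = 2 * fmax.
fs_min = 2 * 50 = 100 Hz
Practical rate = 5 * fs_min = 5 * 100 = 500 Hz

fs_min = 100 Hz, fs_practical = 500 Hz


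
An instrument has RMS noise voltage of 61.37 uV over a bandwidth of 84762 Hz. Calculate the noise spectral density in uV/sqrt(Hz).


Noise spectral density = Vrms / sqrt(BW).
NSD = 61.37 / sqrt(84762)
NSD = 61.37 / 291.1391
NSD = 0.2108 uV/sqrt(Hz)

0.2108 uV/sqrt(Hz)


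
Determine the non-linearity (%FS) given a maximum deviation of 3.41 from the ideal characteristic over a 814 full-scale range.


Linearity error = (max deviation / full scale) * 100%.
Linearity = (3.41 / 814) * 100
Linearity = 0.419 %FS

0.419 %FS


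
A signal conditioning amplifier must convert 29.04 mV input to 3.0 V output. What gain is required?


Gain = Vout / Vin (converting to same units).
G = 3.0 V / 29.04 mV
G = 3000.0 mV / 29.04 mV
G = 103.31

103.31


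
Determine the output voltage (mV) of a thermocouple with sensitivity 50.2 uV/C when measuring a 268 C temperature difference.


The thermocouple output V = sensitivity * dT.
V = 50.2 uV/C * 268 C
V = 13453.6 uV
V = 13.454 mV

13.454 mV


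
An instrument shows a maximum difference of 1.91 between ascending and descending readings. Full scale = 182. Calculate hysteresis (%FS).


Hysteresis = (max difference / full scale) * 100%.
H = (1.91 / 182) * 100
H = 1.049 %FS

1.049 %FS


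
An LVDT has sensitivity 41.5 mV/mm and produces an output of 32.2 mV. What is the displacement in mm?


Displacement = Vout / sensitivity.
d = 32.2 / 41.5
d = 0.776 mm

0.776 mm


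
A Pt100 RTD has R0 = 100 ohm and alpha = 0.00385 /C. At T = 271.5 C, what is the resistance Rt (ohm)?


The RTD equation: Rt = R0 * (1 + alpha * T).
Rt = 100 * (1 + 0.00385 * 271.5)
Rt = 100 * (1 + 1.045275)
Rt = 100 * 2.045275
Rt = 204.528 ohm

204.528 ohm


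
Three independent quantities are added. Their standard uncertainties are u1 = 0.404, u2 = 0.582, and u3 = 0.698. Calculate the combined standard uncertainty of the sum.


For a sum of independent quantities, uc = sqrt(u1^2 + u2^2 + u3^2).
uc = sqrt(0.404^2 + 0.582^2 + 0.698^2)
uc = sqrt(0.163216 + 0.338724 + 0.487204)
uc = 0.9946

0.9946


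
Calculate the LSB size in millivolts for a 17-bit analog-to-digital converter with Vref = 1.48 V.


The resolution (LSB) of an ADC is Vref / 2^n.
LSB = 1.48 / 2^17
LSB = 1.48 / 131072
LSB = 1.129e-05 V = 0.0112915 mV

0.0112915 mV


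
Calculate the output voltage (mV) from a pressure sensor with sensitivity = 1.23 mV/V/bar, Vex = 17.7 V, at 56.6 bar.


Output = sensitivity * Vex * P.
Vout = 1.23 * 17.7 * 56.6
Vout = 21.771 * 56.6
Vout = 1232.24 mV

1232.24 mV


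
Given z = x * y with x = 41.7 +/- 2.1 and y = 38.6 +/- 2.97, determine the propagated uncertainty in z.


For a product z = x*y, the relative uncertainty is:
uz/z = sqrt((ux/x)^2 + (uy/y)^2)
Relative uncertainties: ux/x = 2.1/41.7 = 0.05036
uy/y = 2.97/38.6 = 0.076943
z = 41.7 * 38.6 = 1609.6
uz = 1609.6 * sqrt(0.05036^2 + 0.076943^2) = 148.018

148.018


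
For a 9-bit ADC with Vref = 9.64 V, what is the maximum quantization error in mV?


The maximum quantization error is +/- LSB/2.
LSB = Vref / 2^n = 9.64 / 512 = 0.01882813 V
Max error = LSB / 2 = 0.01882813 / 2 = 0.00941406 V
Max error = 9.4141 mV

9.4141 mV


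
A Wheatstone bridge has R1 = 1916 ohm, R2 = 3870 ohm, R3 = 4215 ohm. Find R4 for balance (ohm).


At balance: R1*R4 = R2*R3, so R4 = R2*R3/R1.
R4 = 3870 * 4215 / 1916
R4 = 16312050 / 1916
R4 = 8513.6 ohm

8513.6 ohm


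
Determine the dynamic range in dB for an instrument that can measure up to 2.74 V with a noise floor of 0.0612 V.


Dynamic range = 20 * log10(Vmax / Vnoise).
DR = 20 * log10(2.74 / 0.0612)
DR = 20 * log10(44.77)
DR = 33.02 dB

33.02 dB


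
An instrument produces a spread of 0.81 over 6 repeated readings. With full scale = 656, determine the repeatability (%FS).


Repeatability = (spread / full scale) * 100%.
R = (0.81 / 656) * 100
R = 0.123 %FS

0.123 %FS


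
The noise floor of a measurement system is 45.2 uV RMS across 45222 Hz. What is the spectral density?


Noise spectral density = Vrms / sqrt(BW).
NSD = 45.2 / sqrt(45222)
NSD = 45.2 / 212.6546
NSD = 0.2126 uV/sqrt(Hz)

0.2126 uV/sqrt(Hz)


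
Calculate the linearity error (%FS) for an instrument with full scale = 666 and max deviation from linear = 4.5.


Linearity error = (max deviation / full scale) * 100%.
Linearity = (4.5 / 666) * 100
Linearity = 0.676 %FS

0.676 %FS


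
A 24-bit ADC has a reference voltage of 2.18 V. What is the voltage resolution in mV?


The resolution (LSB) of an ADC is Vref / 2^n.
LSB = 2.18 / 2^24
LSB = 2.18 / 16777216
LSB = 1.3e-07 V = 0.00012994 mV

0.00012994 mV


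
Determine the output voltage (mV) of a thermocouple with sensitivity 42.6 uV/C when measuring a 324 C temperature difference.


The thermocouple output V = sensitivity * dT.
V = 42.6 uV/C * 324 C
V = 13802.4 uV
V = 13.802 mV

13.802 mV


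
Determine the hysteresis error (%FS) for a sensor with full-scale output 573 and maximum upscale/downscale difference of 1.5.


Hysteresis = (max difference / full scale) * 100%.
H = (1.5 / 573) * 100
H = 0.262 %FS

0.262 %FS


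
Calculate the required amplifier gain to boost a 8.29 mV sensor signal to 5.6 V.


Gain = Vout / Vin (converting to same units).
G = 5.6 V / 8.29 mV
G = 5600.0 mV / 8.29 mV
G = 675.51

675.51


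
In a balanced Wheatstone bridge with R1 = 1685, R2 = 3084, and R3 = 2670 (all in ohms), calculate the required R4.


At balance: R1*R4 = R2*R3, so R4 = R2*R3/R1.
R4 = 3084 * 2670 / 1685
R4 = 8234280 / 1685
R4 = 4886.81 ohm

4886.81 ohm


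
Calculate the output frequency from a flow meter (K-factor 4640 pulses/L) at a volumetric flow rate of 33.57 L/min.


Frequency = K * Q / 60 (converting L/min to L/s).
f = 4640 * 33.57 / 60
f = 155764.8 / 60
f = 2596.08 Hz

2596.08 Hz


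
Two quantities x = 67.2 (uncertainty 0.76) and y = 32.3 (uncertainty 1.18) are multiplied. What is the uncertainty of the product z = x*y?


For a product z = x*y, the relative uncertainty is:
uz/z = sqrt((ux/x)^2 + (uy/y)^2)
Relative uncertainties: ux/x = 0.76/67.2 = 0.01131
uy/y = 1.18/32.3 = 0.036533
z = 67.2 * 32.3 = 2170.6
uz = 2170.6 * sqrt(0.01131^2 + 0.036533^2) = 83.009

83.009


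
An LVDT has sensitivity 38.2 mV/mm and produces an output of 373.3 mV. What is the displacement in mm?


Displacement = Vout / sensitivity.
d = 373.3 / 38.2
d = 9.772 mm

9.772 mm


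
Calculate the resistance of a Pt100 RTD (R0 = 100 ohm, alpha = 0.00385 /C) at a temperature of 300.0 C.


The RTD equation: Rt = R0 * (1 + alpha * T).
Rt = 100 * (1 + 0.00385 * 300.0)
Rt = 100 * (1 + 1.155)
Rt = 100 * 2.155
Rt = 215.5 ohm

215.5 ohm


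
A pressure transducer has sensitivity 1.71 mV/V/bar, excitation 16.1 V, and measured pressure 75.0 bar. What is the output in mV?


Output = sensitivity * Vex * P.
Vout = 1.71 * 16.1 * 75.0
Vout = 27.531 * 75.0
Vout = 2064.83 mV

2064.83 mV


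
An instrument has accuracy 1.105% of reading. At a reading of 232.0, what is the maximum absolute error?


Absolute error = (accuracy% / 100) * reading.
Error = (1.105 / 100) * 232.0
Error = 0.01105 * 232.0
Error = 2.5636

2.5636


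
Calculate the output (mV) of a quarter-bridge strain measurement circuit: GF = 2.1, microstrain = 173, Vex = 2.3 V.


Quarter bridge output: Vout = (GF * epsilon * Vex) / 4.
Vout = (2.1 * 173e-6 * 2.3) / 4
Vout = 0.00083559 / 4 V
Vout = 0.0002089 V = 0.2089 mV

0.2089 mV


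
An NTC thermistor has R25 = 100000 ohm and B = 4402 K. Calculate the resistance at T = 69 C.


NTC thermistor equation: Rt = R25 * exp(B * (1/T - 1/T25)).
T in Kelvin: 342.15 K, T25 = 298.15 K
1/T - 1/T25 = 1/342.15 - 1/298.15 = -0.00043132
B * (1/T - 1/T25) = 4402 * -0.00043132 = -1.8987
Rt = 100000 * exp(-1.8987) = 14976.6 ohm

14976.6 ohm


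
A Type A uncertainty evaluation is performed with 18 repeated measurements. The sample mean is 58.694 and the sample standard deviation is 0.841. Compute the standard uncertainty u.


The standard uncertainty for Type A evaluation is u = s / sqrt(n).
u = 0.841 / sqrt(18)
u = 0.841 / 4.2426
u = 0.1982

0.1982


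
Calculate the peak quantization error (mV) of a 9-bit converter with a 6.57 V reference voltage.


The maximum quantization error is +/- LSB/2.
LSB = Vref / 2^n = 6.57 / 512 = 0.01283203 V
Max error = LSB / 2 = 0.01283203 / 2 = 0.00641602 V
Max error = 6.416 mV

6.416 mV


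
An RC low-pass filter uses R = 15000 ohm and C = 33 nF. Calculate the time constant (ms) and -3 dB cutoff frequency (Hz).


Time constant: tau = R * C.
tau = 15000 * 3.30e-08 = 0.000495 s
tau = 0.495 ms
Cutoff frequency: fc = 1 / (2*pi*R*C).
fc = 1 / (2*pi*0.000495) = 321.53 Hz

tau = 0.495 ms, fc = 321.53 Hz


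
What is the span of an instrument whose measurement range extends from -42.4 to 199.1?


Span = upper range - lower range.
Span = 199.1 - (-42.4)
Span = 241.5

241.5


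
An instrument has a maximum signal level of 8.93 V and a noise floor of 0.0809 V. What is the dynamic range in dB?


Dynamic range = 20 * log10(Vmax / Vnoise).
DR = 20 * log10(8.93 / 0.0809)
DR = 20 * log10(110.38)
DR = 40.86 dB

40.86 dB


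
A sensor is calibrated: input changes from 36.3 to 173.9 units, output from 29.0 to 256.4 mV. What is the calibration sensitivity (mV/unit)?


Sensitivity = (y2 - y1) / (x2 - x1).
S = (256.4 - 29.0) / (173.9 - 36.3)
S = 227.4 / 137.6
S = 1.6526 mV/unit

1.6526 mV/unit


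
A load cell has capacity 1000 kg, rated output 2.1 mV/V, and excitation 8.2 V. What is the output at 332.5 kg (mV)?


Vout = rated_output * Vex * (load / capacity).
Vout = 2.1 * 8.2 * (332.5 / 1000)
Vout = 2.1 * 8.2 * 0.3325
Vout = 5.726 mV

5.726 mV


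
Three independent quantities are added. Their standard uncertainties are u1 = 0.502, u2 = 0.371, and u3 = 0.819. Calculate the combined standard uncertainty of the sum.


For a sum of independent quantities, uc = sqrt(u1^2 + u2^2 + u3^2).
uc = sqrt(0.502^2 + 0.371^2 + 0.819^2)
uc = sqrt(0.252004 + 0.137641 + 0.670761)
uc = 1.0298

1.0298


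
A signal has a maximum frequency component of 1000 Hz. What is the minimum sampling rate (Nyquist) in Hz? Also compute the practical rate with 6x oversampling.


By Nyquist theorem, fs_min = 2 * fmax.
fs_min = 2 * 1000 = 2000 Hz
Practical rate = 6 * fs_min = 6 * 2000 = 12000 Hz

fs_min = 2000 Hz, fs_practical = 12000 Hz


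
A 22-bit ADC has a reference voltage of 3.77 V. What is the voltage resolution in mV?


The resolution (LSB) of an ADC is Vref / 2^n.
LSB = 3.77 / 2^22
LSB = 3.77 / 4194304
LSB = 9e-07 V = 0.00089884 mV

0.00089884 mV


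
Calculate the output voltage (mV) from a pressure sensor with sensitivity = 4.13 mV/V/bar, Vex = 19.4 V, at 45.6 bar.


Output = sensitivity * Vex * P.
Vout = 4.13 * 19.4 * 45.6
Vout = 80.122 * 45.6
Vout = 3653.56 mV

3653.56 mV


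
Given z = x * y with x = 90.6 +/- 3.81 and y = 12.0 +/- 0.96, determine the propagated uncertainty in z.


For a product z = x*y, the relative uncertainty is:
uz/z = sqrt((ux/x)^2 + (uy/y)^2)
Relative uncertainties: ux/x = 3.81/90.6 = 0.042053
uy/y = 0.96/12.0 = 0.08
z = 90.6 * 12.0 = 1087.2
uz = 1087.2 * sqrt(0.042053^2 + 0.08^2) = 98.261

98.261


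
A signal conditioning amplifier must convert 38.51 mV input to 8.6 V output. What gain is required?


Gain = Vout / Vin (converting to same units).
G = 8.6 V / 38.51 mV
G = 8600.0 mV / 38.51 mV
G = 223.32

223.32
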